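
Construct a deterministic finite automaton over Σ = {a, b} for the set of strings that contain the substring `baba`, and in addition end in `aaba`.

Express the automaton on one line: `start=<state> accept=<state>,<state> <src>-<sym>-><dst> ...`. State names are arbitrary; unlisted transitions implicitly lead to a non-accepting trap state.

start=s0 accept=s8 s0-a->s0 s0-b->s1 s1-a->s2 s1-b->s1 s2-a->s0 s2-b->s3 s3-a->s4 s3-b->s1 s4-a->s5 s4-b->s6 s5-a->s5 s5-b->s7 s6-a->s4 s6-b->s6 s7-a->s8 s7-b->s6 s8-a->s5 s8-b->s6

Build one automaton per condition and run them in lockstep. The first has 5 states tracking whether and how much of `baba` has been seen; the second has 5 states tracking how much of the suffix `aaba` has currently been matched. A product state is a pair (one from each), accepting exactly when both do. After merging equivalent states the machine shrinks.
9 states suffice.
        a   b  
>  s0   s0  s1 
   s1   s2  s1 
   s2   s0  s3 
   s3   s4  s1 
   s4   s5  s6 
   s5   s5  s7 
   s6   s4  s6 
   s7   s8  s6 
 * s8   s5  s6 
(> = start, * = accepting)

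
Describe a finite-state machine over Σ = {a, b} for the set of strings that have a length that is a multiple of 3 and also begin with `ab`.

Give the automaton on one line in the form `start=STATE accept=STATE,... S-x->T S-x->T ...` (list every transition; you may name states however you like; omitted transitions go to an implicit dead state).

Handle the two conditions separately and then intersect. The first has 3 states tracking the input length modulo 3; the second has 4 states tracking whether the input so far still matches the prefix `ab`. A product state is a pair (one from each), accepting exactly when both do.
8 states suffice.
        a   b  
>  q0   q1  q2 
   q1   q3  q4 
   q2   q3  q3 
   q3   q5  q5 
   q4   q6  q6 
   q5   q2  q2 
 * q6   q7  q7 
   q7   q4  q4 
(> = start, * = accepting)

start=q0 accept=q6 q0-a->q1 q0-b->q2 q1-a->q3 q1-b->q4 q2-a->q3 q2-b->q3 q3-a->q5 q3-b->q5 q4-a->q6 q4-b->q6 q5-a->q2 q5-b->q2 q6-a->q7 q6-b->q7 q7-a->q4 q7-b->q4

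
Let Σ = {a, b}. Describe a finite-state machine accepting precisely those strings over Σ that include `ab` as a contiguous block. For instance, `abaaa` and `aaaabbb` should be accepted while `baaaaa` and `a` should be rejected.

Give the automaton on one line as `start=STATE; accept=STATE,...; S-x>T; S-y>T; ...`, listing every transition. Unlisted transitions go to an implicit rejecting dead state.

start=q0; accept=q2; q0-a>q1; q0-b>q0; q1-a>q1; q1-b>q2; q2-a>q2; q2-b>q2

Track how much of `ab` has been matched so far: state q0 is no progress, q2 is the absorbing accept state reached once `ab` has occurred. Intermediate states record partial matches; on a mismatch, fall back to the longest reusable overlap.
A 3-state machine:
        a   b  
>  q0   q1  q0 
   q1   q1  q2 
 * q2   q2  q2 
(> = start, * = accepting)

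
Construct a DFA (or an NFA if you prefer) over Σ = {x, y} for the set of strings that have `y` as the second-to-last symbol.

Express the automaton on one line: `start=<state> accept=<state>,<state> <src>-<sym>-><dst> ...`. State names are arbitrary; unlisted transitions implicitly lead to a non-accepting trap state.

A DFA must remember the last 2 symbols (since which symbol is second-to-last isn't known until the input ends). Use one state per possible window of the last ≤2 symbols; accept from those whose window starts with `y`.
       x  y 
>  A   B  C 
   B   D  E 
   C   F  G 
   D   D  E 
   E   F  G 
 * F   D  E 
 * G   F  G 
(> = start, * = accepting)

start=A accept=F,G A-x->B A-y->C B-x->D B-y->E C-x->F C-y->G D-x->D D-y->E E-x->F E-y->G F-x->D F-y->E G-x->F G-y->G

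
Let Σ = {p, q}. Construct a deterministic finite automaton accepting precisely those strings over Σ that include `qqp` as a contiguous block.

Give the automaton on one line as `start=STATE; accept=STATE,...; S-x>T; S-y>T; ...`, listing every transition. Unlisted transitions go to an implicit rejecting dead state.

Track how much of `qqp` has been matched so far: state s0 is no progress, s3 is the absorbing accept state reached once `qqp` has occurred. Intermediate states record partial matches; on a mismatch, fall back to the longest reusable overlap.
With 4 states:
        p   q  
>  s0   s0  s1 
   s1   s0  s2 
   s2   s3  s2 
 * s3   s3  s3 
(> = start, * = accepting)

start=s0; accept=s3; s0-p>s0; s0-q>s1; s1-p>s0; s1-q>s2; s2-p>s3; s2-q>s2; s3-p>s3; s3-q>s3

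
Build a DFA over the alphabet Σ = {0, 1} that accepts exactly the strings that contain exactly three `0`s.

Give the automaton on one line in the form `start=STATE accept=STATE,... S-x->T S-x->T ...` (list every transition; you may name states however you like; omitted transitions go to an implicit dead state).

Only the number of `0`s matters, and only up to 4. Make a chain A → B → C → D → E advanced by each `0` (with E absorbing); every other symbol self-loops. The accepting set is {D}.
5 states suffice.
       0  1 
>  A   B  A 
   B   C  B 
   C   D  C 
 * D   E  D 
   E   E  E 
(> = start, * = accepting)

start=A accept=D A-0->B A-1->A B-0->C B-1->B C-0->D C-1->C D-0->E D-1->D E-0->E E-1->E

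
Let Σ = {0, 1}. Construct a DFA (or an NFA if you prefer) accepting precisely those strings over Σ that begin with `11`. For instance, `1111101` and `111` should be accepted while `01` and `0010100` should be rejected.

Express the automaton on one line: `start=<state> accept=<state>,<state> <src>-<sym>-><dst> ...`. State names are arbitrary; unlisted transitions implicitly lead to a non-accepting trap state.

Walk along `11` while the input agrees: from A take `1` to B, and so on. Any deviation drops to the rejecting sink D. Once C is reached the prefix is confirmed and every continuation is accepted.
4 states suffice.
       0  1 
>  A   D  B 
   B   D  C 
 * C   C  C 
   D   D  D 
(> = start, * = accepting)

start=A accept=C A-0->D A-1->B B-0->D B-1->C C-0->C C-1->C D-0->D D-1->D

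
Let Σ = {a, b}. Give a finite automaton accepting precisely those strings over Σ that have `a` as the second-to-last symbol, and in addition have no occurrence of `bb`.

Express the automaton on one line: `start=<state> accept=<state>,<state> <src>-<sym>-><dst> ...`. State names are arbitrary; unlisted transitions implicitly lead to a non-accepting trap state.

Handle the two conditions separately and then intersect. The first has 7 states tracking the last 2 symbols read; the second has 3 states tracking partial matches of the forbidden pattern `bb`. A product state is a pair (one from each), accepting exactly when both do. Equivalent product states are then merged.
A 6-state machine:
        a   b  
>  q0   q1  q2 
   q1   q3  q4 
   q2   q1  q5 
 * q3   q3  q4 
 * q4   q1  q5 
   q5   q5  q5 
(> = start, * = accepting)

start=q0 accept=q3,q4 q0-a->q1 q0-b->q2 q1-a->q3 q1-b->q4 q2-a->q1 q2-b->q5 q3-a->q3 q3-b->q4 q4-a->q1 q4-b->q5 q5-a->q5 q5-b->q5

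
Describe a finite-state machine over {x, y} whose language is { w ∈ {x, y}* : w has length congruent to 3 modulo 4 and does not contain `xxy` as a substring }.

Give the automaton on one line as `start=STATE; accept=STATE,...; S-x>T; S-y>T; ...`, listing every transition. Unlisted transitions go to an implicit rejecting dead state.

Handle the two conditions separately and then intersect. One (4 states) tracks the input length modulo 4; the other (4 states) tracks partial matches of the forbidden pattern `xxy`. Each combined state is a pair, one component from each; accept when both components accept.
With 16 states:
          x    y  
>  q0     q1   q2 
   q1     q3   q4 
   q2     q5   q4 
   q3     q6   q7 
   q4     q8   q9 
   q5     q6   q9 
 * q6    q10  q11 
   q7    q11  q11 
 * q8    q10   q0 
 * q9    q12   q0 
   q10   q13  q14 
   q11   q14  q14 
   q12   q13   q2 
   q13    q3  q15 
   q14   q15  q15 
   q15    q7   q7 
(> = start, * = accepting)

start=q0; accept=q6,q8,q9; q0-x>q1; q0-y>q2; q1-x>q3; q1-y>q4; q2-x>q5; q2-y>q4; q3-x>q6; q3-y>q7; q4-x>q8; q4-y>q9; q5-x>q6; q5-y>q9; q6-x>q10; q6-y>q11; q7-x>q11; q7-y>q11; q8-x>q10; q8-y>q0; q9-x>q12; q9-y>q0; q10-x>q13; q10-y>q14; q11-x>q14; q11-y>q14; q12-x>q13; q12-y>q2; q13-x>q3; q13-y>q15; q14-x>q15; q14-y>q15; q15-x>q7; q15-y>q7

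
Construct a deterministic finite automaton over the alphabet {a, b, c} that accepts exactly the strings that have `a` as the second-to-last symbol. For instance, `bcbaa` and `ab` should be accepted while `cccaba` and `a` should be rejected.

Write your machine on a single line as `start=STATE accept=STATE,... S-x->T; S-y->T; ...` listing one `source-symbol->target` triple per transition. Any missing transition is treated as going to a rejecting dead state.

start=q0; accept=q4,q5,q6; q0-a->q1; q0-b->q2; q0-c->q3; q1-a->q4; q1-b->q5; q1-c->q6; q2-a->q7; q2-b->q8; q2-c->q9; q3-a->q10; q3-b->q11; q3-c->q12; q4-a->q4; q4-b->q5; q4-c->q6; q5-a->q7; q5-b->q8; q5-c->q9; q6-a->q10; q6-b->q11; q6-c->q12; q7-a->q4; q7-b->q5; q7-c->q6; q8-a->q7; q8-b->q8; q8-c->q9; q9-a->q10; q9-b->q11; q9-c->q12; q10-a->q4; q10-b->q5; q10-c->q6; q11-a->q7; q11-b->q8; q11-c->q9; q12-a->q10; q12-b->q11; q12-c->q12

A DFA must remember the last 2 symbols (since which symbol is second-to-last isn't known until the input ends). Use one state per possible window of the last ≤2 symbols; accept from those whose window starts with `a`.
          a    b    c  
>  q0     q1   q2   q3 
   q1     q4   q5   q6 
   q2     q7   q8   q9 
   q3    q10  q11  q12 
 * q4     q4   q5   q6 
 * q5     q7   q8   q9 
 * q6    q10  q11  q12 
   q7     q4   q5   q6 
   q8     q7   q8   q9 
   q9    q10  q11  q12 
   q10    q4   q5   q6 
   q11    q7   q8   q9 
   q12   q10  q11  q12 
(> = start, * = accepting)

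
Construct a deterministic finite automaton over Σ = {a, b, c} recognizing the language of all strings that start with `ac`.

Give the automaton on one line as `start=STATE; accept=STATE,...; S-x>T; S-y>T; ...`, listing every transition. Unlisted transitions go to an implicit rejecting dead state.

Check the first 2 symbols one by one: S0 through S1 record how many have matched `ac` so far; any wrong symbol goes to the dead state S3. After all 2 match we enter the accepting sink S2.
4 states suffice.
        a   b   c  
>  S0   S1  S3  S3 
   S1   S3  S3  S2 
 * S2   S2  S2  S2 
   S3   S3  S3  S3 
(> = start, * = accepting)

start=S0; accept=S2; S0-a>S1; S0-b>S3; S0-c>S3; S1-a>S3; S1-b>S3; S1-c>S2; S2-a>S2; S2-b>S2; S2-c>S2; S3-a>S3; S3-b>S3; S3-c>S3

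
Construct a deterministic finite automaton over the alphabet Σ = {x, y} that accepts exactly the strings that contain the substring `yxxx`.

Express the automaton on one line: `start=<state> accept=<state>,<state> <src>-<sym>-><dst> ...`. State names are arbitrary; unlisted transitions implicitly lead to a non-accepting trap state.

Track how much of `yxxx` has been matched so far: state q0 is no progress, q4 is the absorbing accept state reached once `yxxx` has occurred. Intermediate states record partial matches; on a mismatch, fall back to the longest reusable overlap.
5 states suffice.
        x   y  
>  q0   q0  q1 
   q1   q2  q1 
   q2   q3  q1 
   q3   q4  q1 
 * q4   q4  q4 
(> = start, * = accepting)

start=q0 accept=q4 q0-x->q0 q0-y->q1 q1-x->q2 q1-y->q1 q2-x->q3 q2-y->q1 q3-x->q4 q3-y->q1 q4-x->q4 q4-y->q4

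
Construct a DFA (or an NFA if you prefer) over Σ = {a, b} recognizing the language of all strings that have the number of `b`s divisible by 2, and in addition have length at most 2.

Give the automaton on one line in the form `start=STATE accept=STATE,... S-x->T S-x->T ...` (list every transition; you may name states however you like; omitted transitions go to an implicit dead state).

Handle the two conditions separately and then intersect. One (2 states) tracks the count of `b`s modulo 2; the other (4 states) tracks the input length, saturating at 3. Each combined state is a pair, one component from each; accept when both components accept.
A 7-state machine:
        a   b  
>* q0   q1  q2 
 * q1   q3  q4 
   q2   q4  q3 
 * q3   q5  q6 
   q4   q6  q5 
   q5   q5  q6 
   q6   q6  q5 
(> = start, * = accepting)

start=q0 accept=q0,q1,q3 q0-a->q1 q0-b->q2 q1-a->q3 q1-b->q4 q2-a->q4 q2-b->q3 q3-a->q5 q3-b->q6 q4-a->q6 q4-b->q5 q5-a->q5 q5-b->q6 q6-a->q6 q6-b->q5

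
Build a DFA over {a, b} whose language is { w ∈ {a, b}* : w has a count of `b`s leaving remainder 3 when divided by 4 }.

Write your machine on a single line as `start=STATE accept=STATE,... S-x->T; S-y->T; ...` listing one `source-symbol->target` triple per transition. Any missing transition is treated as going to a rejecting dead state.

start=s0; accept=s3; s0-a->s0; s0-b->s1; s1-a->s1; s1-b->s2; s2-a->s2; s2-b->s3; s3-a->s3; s3-b->s0

The only thing that matters is how many `b`s have appeared, reduced mod 4. Use one state per residue: s0 for 0, …, s3 for 3. Reading `b` moves to the next residue; anything else stays put. s3 is accepting.
A 4-state machine:
        a   b  
>  s0   s0  s1 
   s1   s1  s2 
   s2   s2  s3 
 * s3   s3  s0 
(> = start, * = accepting)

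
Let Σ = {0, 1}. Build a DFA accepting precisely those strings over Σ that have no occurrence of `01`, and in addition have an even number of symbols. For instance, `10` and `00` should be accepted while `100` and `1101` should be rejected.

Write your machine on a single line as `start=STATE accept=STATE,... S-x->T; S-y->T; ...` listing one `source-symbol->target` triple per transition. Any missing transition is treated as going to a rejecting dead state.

start=q0; accept=q0,q3; q0-0->q1; q0-1->q2; q1-0->q3; q1-1->q4; q2-0->q3; q2-1->q0; q3-0->q1; q3-1->q5; q4-0->q5; q4-1->q5; q5-0->q4; q5-1->q4

Handle the two conditions separately and then intersect. One (3 states) tracks partial matches of the forbidden pattern `01`; the other (2 states) tracks the input length modulo 2. Each combined state is a pair, one component from each; accept when both components accept.
With 6 states:
        0   1  
>* q0   q1  q2 
   q1   q3  q4 
   q2   q3  q0 
 * q3   q1  q5 
   q4   q5  q5 
   q5   q4  q4 
(> = start, * = accepting)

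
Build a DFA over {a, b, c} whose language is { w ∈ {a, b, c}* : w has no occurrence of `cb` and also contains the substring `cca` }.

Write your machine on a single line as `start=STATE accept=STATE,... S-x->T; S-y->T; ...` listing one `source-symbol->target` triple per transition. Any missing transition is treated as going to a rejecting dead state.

start=q0; accept=q4,q5; q0-a->q0; q0-b->q0; q0-c->q1; q1-a->q0; q1-b->q2; q1-c->q3; q2-a->q2; q2-b->q2; q2-c->q2; q3-a->q4; q3-b->q2; q3-c->q3; q4-a->q4; q4-b->q4; q4-c->q5; q5-a->q4; q5-b->q2; q5-c->q5

Build one automaton per condition and run them in lockstep. The first has 3 states tracking partial matches of the forbidden pattern `cb`; the second has 4 states tracking whether and how much of `cca` has been seen. A product state is a pair (one from each), accepting exactly when both do. After merging equivalent states the machine shrinks.
A 6-state machine:
        a   b   c  
>  q0   q0  q0  q1 
   q1   q0  q2  q3 
   q2   q2  q2  q2 
   q3   q4  q2  q3 
 * q4   q4  q4  q5 
 * q5   q4  q2  q5 
(> = start, * = accepting)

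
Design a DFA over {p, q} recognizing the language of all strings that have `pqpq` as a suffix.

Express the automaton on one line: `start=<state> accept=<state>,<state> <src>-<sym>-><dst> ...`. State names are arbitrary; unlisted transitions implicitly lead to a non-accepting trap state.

Remember how much of `pqpq` the current input suffix matches. State A means no match yet; B means the last symbol is `p`; C means the last 2 symbols are `pq`; D means the last 3 symbols are `pqp`; E means the last 4 symbols are `pqpq`. Only E accepts. On a mismatch, fall back to the longest proper suffix that is still a prefix of `pqpq`.
A 5-state machine:
       p  q 
>  A   B  A 
   B   B  C 
   C   D  A 
   D   B  E 
 * E   D  A 
(> = start, * = accepting)

start=A accept=E A-p->B A-q->A B-p->B B-q->C C-p->D C-q->A D-p->B D-q->E E-p->D E-q->A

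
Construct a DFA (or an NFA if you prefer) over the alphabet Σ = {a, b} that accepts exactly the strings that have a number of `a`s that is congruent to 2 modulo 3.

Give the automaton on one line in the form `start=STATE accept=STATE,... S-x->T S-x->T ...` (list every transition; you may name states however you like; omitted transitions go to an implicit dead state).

start=S0 accept=S2 S0-a->S1 S0-b->S0 S1-a->S2 S1-b->S1 S2-a->S0 S2-b->S2

The only thing that matters is how many `a`s have appeared, reduced mod 3. Use one state per residue: S0 for 0, …, S2 for 2. Reading `a` moves to the next residue; anything else stays put. S2 is accepting.
        a   b  
>  S0   S1  S0 
   S1   S2  S1 
 * S2   S0  S2 
(> = start, * = accepting)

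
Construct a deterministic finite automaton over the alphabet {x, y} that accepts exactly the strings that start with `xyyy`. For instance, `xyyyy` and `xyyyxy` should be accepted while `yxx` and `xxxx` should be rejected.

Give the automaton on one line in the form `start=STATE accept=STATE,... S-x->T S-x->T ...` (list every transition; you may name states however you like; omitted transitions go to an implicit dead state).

Walk along `xyyy` while the input agrees: from S0 take `x` to S1, and so on. Any deviation drops to the rejecting sink S5. Once S4 is reached the prefix is confirmed and every continuation is accepted.
6 states suffice.
        x   y  
>  S0   S1  S5 
   S1   S5  S2 
   S2   S5  S3 
   S3   S5  S4 
 * S4   S4  S4 
   S5   S5  S5 
(> = start, * = accepting)

start=S0 accept=S4 S0-x->S1 S0-y->S5 S1-x->S5 S1-y->S2 S2-x->S5 S2-y->S3 S3-x->S5 S3-y->S4 S4-x->S4 S4-y->S4 S5-x->S5 S5-y->S5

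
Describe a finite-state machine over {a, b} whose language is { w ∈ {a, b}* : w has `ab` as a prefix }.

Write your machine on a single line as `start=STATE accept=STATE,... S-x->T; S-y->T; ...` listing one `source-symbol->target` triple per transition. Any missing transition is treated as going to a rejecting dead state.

start=S0; accept=S2; S0-a->S1; S0-b->S3; S1-a->S3; S1-b->S2; S2-a->S2; S2-b->S2; S3-a->S3; S3-b->S3

Walk along `ab` while the input agrees: from S0 take `a` to S1, and so on. Any deviation drops to the rejecting sink S3. Once S2 is reached the prefix is confirmed and every continuation is accepted.
With 4 states:
        a   b  
>  S0   S1  S3 
   S1   S3  S2 
 * S2   S2  S2 
   S3   S3  S3 
(> = start, * = accepting)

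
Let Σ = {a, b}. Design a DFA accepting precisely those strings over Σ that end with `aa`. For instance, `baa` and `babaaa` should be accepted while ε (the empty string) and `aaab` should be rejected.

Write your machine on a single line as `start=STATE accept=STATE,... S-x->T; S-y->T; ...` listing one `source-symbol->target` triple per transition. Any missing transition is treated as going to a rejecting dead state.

start=q0; accept=q2; q0-a->q1; q0-b->q0; q1-a->q2; q1-b->q0; q2-a->q2; q2-b->q0

Let each state record the length of the longest suffix of the input read so far that is also a prefix of `aa`. q1 means the last symbol is `a`; q2 means the last 2 symbols are `aa`. Accept only at q2, where the string currently ends in `aa`.
A 3-state machine:
        a   b  
>  q0   q1  q0 
   q1   q2  q0 
 * q2   q2  q0 
(> = start, * = accepting)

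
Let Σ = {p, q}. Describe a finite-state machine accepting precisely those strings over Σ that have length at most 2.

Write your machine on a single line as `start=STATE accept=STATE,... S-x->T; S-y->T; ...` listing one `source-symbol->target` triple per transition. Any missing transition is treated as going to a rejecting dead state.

start=S0; accept=S0,S1,S2; S0-p->S1; S0-q->S1; S1-p->S2; S1-q->S2; S2-p->S3; S2-q->S3; S3-p->S3; S3-q->S3

We only need to distinguish lengths 0, 1, …, 2, and '>2'. Chain S0 → S1 → S2 → S3 on every symbol, with S3 looping. Accepting states: {S0, S1, S2}.
With 4 states:
        p   q  
>* S0   S1  S1 
 * S1   S2  S2 
 * S2   S3  S3 
   S3   S3  S3 
(> = start, * = accepting)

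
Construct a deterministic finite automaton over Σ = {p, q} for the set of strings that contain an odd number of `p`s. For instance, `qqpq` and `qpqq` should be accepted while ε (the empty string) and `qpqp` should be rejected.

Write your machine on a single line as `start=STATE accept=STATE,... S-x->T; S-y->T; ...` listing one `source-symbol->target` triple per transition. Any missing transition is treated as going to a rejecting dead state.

start=A; accept=B; A-p->B; A-q->A; B-p->A; B-q->B

Keep the running count of `p`s modulo 2: each `p` advances along the cycle A → B → A while other symbols loop. Accept at B.
A 2-state machine:
       p  q 
>  A   B  A 
 * B   A  B 
(> = start, * = accepting)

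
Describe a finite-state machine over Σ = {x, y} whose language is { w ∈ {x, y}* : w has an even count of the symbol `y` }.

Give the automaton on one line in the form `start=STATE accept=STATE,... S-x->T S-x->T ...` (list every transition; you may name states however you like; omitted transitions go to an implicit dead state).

start=q0 accept=q0 q0-x->q0 q0-y->q1 q1-x->q1 q1-y->q0

The only thing that matters is how many `y`s have appeared, reduced mod 2. Use one state per residue: q0 for 0, …, q1 for 1. Reading `y` moves to the next residue; anything else stays put. q0 is accepting.
2 states suffice.
        x   y  
>* q0   q0  q1 
   q1   q1  q0 
(> = start, * = accepting)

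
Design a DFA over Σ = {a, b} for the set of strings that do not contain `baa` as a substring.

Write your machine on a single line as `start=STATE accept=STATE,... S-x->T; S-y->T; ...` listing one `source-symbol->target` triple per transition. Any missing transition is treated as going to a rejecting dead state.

start=S0; accept=S0,S1,S2; S0-a->S0; S0-b->S1; S1-a->S2; S1-b->S1; S2-a->S3; S2-b->S1; S3-a->S3; S3-b->S3

Track partial matches of the forbidden pattern `baa`. State S3 is a dead state reached once `baa` has occurred; every other state accepts. S0 means no part of `baa` is currently matched.
4 states suffice.
        a   b  
>* S0   S0  S1 
 * S1   S2  S1 
 * S2   S3  S1 
   S3   S3  S3 
(> = start, * = accepting)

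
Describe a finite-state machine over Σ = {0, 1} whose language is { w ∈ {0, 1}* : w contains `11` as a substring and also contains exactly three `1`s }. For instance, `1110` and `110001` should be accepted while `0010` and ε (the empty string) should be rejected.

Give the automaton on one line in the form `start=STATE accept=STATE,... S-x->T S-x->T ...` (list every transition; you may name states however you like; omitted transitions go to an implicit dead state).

Run two small machines in parallel and take their product. The first has 3 states tracking whether and how much of `11` has been seen; the second has 5 states tracking the count of `1`s, saturating at 4. A product state is a pair (one from each), accepting exactly when both do.
       0  1 
>  A   A  B 
   B   C  D 
   C   C  E 
   D   D  F 
   E   G  F 
 * F   F  H 
   G   G  I 
   H   H  H 
   I   J  H 
   J   J  K 
   K   L  H 
   L   L  K 
(> = start, * = accepting)

start=A accept=F A-0->A A-1->B B-0->C B-1->D C-0->C C-1->E D-0->D D-1->F E-0->G E-1->F F-0->F F-1->H G-0->G G-1->I H-0->H H-1->H I-0->J I-1->H J-0->J J-1->K K-0->L K-1->H L-0->L L-1->K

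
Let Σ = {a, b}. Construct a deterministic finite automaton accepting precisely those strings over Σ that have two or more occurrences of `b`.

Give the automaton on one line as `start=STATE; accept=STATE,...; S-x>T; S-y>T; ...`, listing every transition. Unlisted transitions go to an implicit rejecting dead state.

start=S0; accept=S2,S3; S0-a>S0; S0-b>S1; S1-a>S1; S1-b>S2; S2-a>S2; S2-b>S3; S3-a>S3; S3-b>S3

Count `b`s, saturating at 3: states S0 through S2 mean 0 through 2 `b`s seen; S3 means more than 2. Each `b` increments (capped at S3); other symbols loop. Accept from {S2, S3}.
A 4-state machine:
        a   b  
>  S0   S0  S1 
   S1   S1  S2 
 * S2   S2  S3 
 * S3   S3  S3 
(> = start, * = accepting)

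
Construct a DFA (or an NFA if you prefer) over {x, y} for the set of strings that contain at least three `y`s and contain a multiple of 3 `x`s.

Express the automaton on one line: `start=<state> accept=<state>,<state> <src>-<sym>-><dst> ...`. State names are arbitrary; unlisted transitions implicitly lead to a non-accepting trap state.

start=S0 accept=S8 S0-x->S1 S0-y->S2 S1-x->S3 S1-y->S4 S2-x->S4 S2-y->S5 S3-x->S0 S3-y->S6 S4-x->S6 S4-y->S7 S5-x->S7 S5-y->S8 S6-x->S2 S6-y->S9 S7-x->S9 S7-y->S10 S8-x->S10 S8-y->S8 S9-x->S5 S9-y->S11 S10-x->S11 S10-y->S10 S11-x->S8 S11-y->S11

Run two small machines in parallel and take their product. One (5 states) tracks the count of `y`s, saturating at 4; the other (3 states) tracks the count of `x`s modulo 3. Each combined state is a pair, one component from each; accept when both components accept. Equivalent product states are then merged.
With 12 states:
          x    y  
>  S0     S1   S2 
   S1     S3   S4 
   S2     S4   S5 
   S3     S0   S6 
   S4     S6   S7 
   S5     S7   S8 
   S6     S2   S9 
   S7     S9  S10 
 * S8    S10   S8 
   S9     S5  S11 
   S10   S11  S10 
   S11    S8  S11 
(> = start, * = accepting)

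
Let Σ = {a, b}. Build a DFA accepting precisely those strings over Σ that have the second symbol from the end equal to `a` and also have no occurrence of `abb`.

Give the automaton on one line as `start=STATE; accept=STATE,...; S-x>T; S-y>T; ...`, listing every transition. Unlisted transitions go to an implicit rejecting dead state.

start=q0; accept=q3,q4; q0-a>q1; q0-b>q2; q1-a>q3; q1-b>q4; q2-a>q5; q2-b>q6; q3-a>q3; q3-b>q4; q4-a>q5; q4-b>q7; q5-a>q3; q5-b>q4; q6-a>q5; q6-b>q6; q7-a>q8; q7-b>q7; q8-a>q9; q8-b>q10; q9-a>q9; q9-b>q10; q10-a>q8; q10-b>q7

Build one automaton per condition and run them in lockstep. The first has 7 states tracking the last 2 symbols read; the second has 4 states tracking partial matches of the forbidden pattern `abb`. A product state is a pair (one from each), accepting exactly when both do.
With 11 states:
          a    b  
>  q0     q1   q2 
   q1     q3   q4 
   q2     q5   q6 
 * q3     q3   q4 
 * q4     q5   q7 
   q5     q3   q4 
   q6     q5   q6 
   q7     q8   q7 
   q8     q9  q10 
   q9     q9  q10 
   q10    q8   q7 
(> = start, * = accepting)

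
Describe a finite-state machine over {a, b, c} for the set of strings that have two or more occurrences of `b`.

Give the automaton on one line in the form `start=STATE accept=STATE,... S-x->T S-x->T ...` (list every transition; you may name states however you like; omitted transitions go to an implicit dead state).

start=q0 accept=q2,q3 q0-a->q0 q0-b->q1 q0-c->q0 q1-a->q1 q1-b->q2 q1-c->q1 q2-a->q2 q2-b->q3 q2-c->q2 q3-a->q3 q3-b->q3 q3-c->q3

Only the number of `b`s matters, and only up to 3. Make a chain q0 → q1 → q2 → q3 advanced by each `b` (with q3 absorbing); every other symbol self-loops. The accepting set is {q2, q3}.
With 4 states:
        a   b   c  
>  q0   q0  q1  q0 
   q1   q1  q2  q1 
 * q2   q2  q3  q2 
 * q3   q3  q3  q3 
(> = start, * = accepting)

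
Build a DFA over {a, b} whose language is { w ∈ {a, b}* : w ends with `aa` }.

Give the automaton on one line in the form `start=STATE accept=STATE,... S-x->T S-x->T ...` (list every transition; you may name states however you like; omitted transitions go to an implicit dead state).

start=q0 accept=q2 q0-a->q1 q0-b->q0 q1-a->q2 q1-b->q0 q2-a->q2 q2-b->q0

Let each state record the length of the longest suffix of the input read so far that is also a prefix of `aa`. q1 means the last symbol is `a`; q2 means the last 2 symbols are `aa`. Accept only at q2, where the string currently ends in `aa`.
A 3-state machine:
        a   b  
>  q0   q1  q0 
   q1   q2  q0 
 * q2   q2  q0 
(> = start, * = accepting)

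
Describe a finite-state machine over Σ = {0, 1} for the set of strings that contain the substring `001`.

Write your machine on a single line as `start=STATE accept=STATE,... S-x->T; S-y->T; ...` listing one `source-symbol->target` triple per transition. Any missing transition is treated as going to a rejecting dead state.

Track how much of `001` has been matched so far: state q0 is no progress, q3 is the absorbing accept state reached once `001` has occurred. Intermediate states record partial matches; on a mismatch, fall back to the longest reusable overlap.
A 4-state machine:
        0   1  
>  q0   q1  q0 
   q1   q2  q0 
   q2   q2  q3 
 * q3   q3  q3 
(> = start, * = accepting)

start=q0; accept=q3; q0-0->q1; q0-1->q0; q1-0->q2; q1-1->q0; q2-0->q2; q2-1->q3; q3-0->q3; q3-1->q3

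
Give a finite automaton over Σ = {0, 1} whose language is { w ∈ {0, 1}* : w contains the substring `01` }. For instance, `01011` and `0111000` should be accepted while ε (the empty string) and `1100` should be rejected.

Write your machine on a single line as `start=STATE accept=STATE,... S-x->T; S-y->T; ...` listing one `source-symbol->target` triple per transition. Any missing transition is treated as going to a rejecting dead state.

Track how much of `01` has been matched so far: state S0 is no progress, S2 is the absorbing accept state reached once `01` has occurred. Intermediate states record partial matches; on a mismatch, fall back to the longest reusable overlap.
3 states suffice.
        0   1  
>  S0   S1  S0 
   S1   S1  S2 
 * S2   S2  S2 
(> = start, * = accepting)

start=S0; accept=S2; S0-0->S1; S0-1->S0; S1-0->S1; S1-1->S2; S2-0->S2; S2-1->S2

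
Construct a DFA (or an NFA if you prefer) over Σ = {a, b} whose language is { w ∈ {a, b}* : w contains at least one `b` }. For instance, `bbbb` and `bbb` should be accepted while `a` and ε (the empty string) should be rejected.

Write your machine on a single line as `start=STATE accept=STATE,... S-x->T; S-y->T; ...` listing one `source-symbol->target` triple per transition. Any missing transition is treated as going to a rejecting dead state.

start=s0; accept=s1,s2; s0-a->s0; s0-b->s1; s1-a->s1; s1-b->s2; s2-a->s2; s2-b->s2

Count `b`s, saturating at 2: state s0 means no `b` yet, s1 means one `b` seen, s2 means more than one. Each `b` increments (capped at s2); other symbols loop. Accept from {s1, s2}.
With 3 states:
        a   b  
>  s0   s0  s1 
 * s1   s1  s2 
 * s2   s2  s2 
(> = start, * = accepting)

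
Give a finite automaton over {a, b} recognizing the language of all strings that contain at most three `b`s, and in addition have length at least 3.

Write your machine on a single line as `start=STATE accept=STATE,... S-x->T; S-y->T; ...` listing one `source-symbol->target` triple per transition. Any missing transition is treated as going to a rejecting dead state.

Handle the two conditions separately and then intersect. One (5 states) tracks the count of `b`s, saturating at 4; the other (5 states) tracks the input length, saturating at 4. Each combined state is a pair, one component from each; accept when both components accept. Minimizing collapses redundant product states.
          a    b  
>  q0     q1   q2 
   q1     q3   q4 
   q2     q4   q5 
   q3     q6   q7 
   q4     q7   q8 
   q5     q8   q9 
 * q6     q6   q7 
 * q7     q7   q8 
 * q8     q8   q9 
 * q9     q9  q10 
   q10   q10  q10 
(> = start, * = accepting)

start=q0; accept=q6,q7,q8,q9; q0-a->q1; q0-b->q2; q1-a->q3; q1-b->q4; q2-a->q4; q2-b->q5; q3-a->q6; q3-b->q7; q4-a->q7; q4-b->q8; q5-a->q8; q5-b->q9; q6-a->q6; q6-b->q7; q7-a->q7; q7-b->q8; q8-a->q8; q8-b->q9; q9-a->q9; q9-b->q10; q10-a->q10; q10-b->q10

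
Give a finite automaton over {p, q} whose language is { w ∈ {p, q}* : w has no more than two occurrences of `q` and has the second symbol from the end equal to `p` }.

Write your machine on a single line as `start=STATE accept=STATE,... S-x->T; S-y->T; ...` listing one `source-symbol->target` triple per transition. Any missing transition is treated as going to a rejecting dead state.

start=s0; accept=s3,s4,s7,s8,s11; s0-p->s1; s0-q->s2; s1-p->s3; s1-q->s4; s2-p->s5; s2-q->s6; s3-p->s3; s3-q->s4; s4-p->s5; s4-q->s6; s5-p->s7; s5-q->s8; s6-p->s9; s6-q->s10; s7-p->s7; s7-q->s8; s8-p->s9; s8-q->s10; s9-p->s11; s9-q->s12; s10-p->s13; s10-q->s10; s11-p->s11; s11-q->s12; s12-p->s13; s12-q->s10; s13-p->s14; s13-q->s12; s14-p->s14; s14-q->s12

Build one automaton per condition and run them in lockstep. The first has 4 states tracking the count of `q`s, saturating at 3; the second has 7 states tracking the last 2 symbols read. A product state is a pair (one from each), accepting exactly when both do.
With 15 states:
          p    q  
>  s0     s1   s2 
   s1     s3   s4 
   s2     s5   s6 
 * s3     s3   s4 
 * s4     s5   s6 
   s5     s7   s8 
   s6     s9  s10 
 * s7     s7   s8 
 * s8     s9  s10 
   s9    s11  s12 
   s10   s13  s10 
 * s11   s11  s12 
   s12   s13  s10 
   s13   s14  s12 
   s14   s14  s12 
(> = start, * = accepting)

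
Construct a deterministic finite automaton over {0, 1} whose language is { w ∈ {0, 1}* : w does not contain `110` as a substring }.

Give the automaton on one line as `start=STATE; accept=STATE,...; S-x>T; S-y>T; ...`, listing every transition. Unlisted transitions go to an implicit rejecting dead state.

This is the complement of 'contains `110`'. Use the same substring-matching states — s0 through s3 holding how much of `110` has just been matched — but flip the accepting set: everything except the trap s3 accepts.
With 4 states:
        0   1  
>* s0   s0  s1 
 * s1   s0  s2 
 * s2   s3  s2 
   s3   s3  s3 
(> = start, * = accepting)

start=s0; accept=s0,s1,s2; s0-0>s0; s0-1>s1; s1-0>s0; s1-1>s2; s2-0>s3; s2-1>s2; s3-0>s3; s3-1>s3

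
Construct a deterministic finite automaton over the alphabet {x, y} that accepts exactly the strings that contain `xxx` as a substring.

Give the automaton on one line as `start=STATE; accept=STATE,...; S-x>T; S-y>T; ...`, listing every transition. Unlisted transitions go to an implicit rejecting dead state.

States s0..s2 record the length of the longest prefix of `xxx` that matches the current input suffix. Reaching s3 means `xxx` has been seen, and we stay there forever. Accept from s3.
        x   y  
>  s0   s1  s0 
   s1   s2  s0 
   s2   s3  s0 
 * s3   s3  s3 
(> = start, * = accepting)

start=s0; accept=s3; s0-x>s1; s0-y>s0; s1-x>s2; s1-y>s0; s2-x>s3; s2-y>s0; s3-x>s3; s3-y>s3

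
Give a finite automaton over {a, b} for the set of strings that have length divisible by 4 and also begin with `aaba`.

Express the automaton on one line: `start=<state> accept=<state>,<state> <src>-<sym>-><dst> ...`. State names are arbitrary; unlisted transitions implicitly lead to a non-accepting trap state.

start=S0 accept=S5 S0-a->S1 S0-b->S2 S1-a->S3 S1-b->S2 S2-a->S2 S2-b->S2 S3-a->S2 S3-b->S4 S4-a->S5 S4-b->S2 S5-a->S6 S5-b->S6 S6-a->S7 S6-b->S7 S7-a->S8 S7-b->S8 S8-a->S5 S8-b->S5

Run two small machines in parallel and take their product. One (4 states) tracks the input length modulo 4; the other (6 states) tracks whether the input so far still matches the prefix `aaba`. Each combined state is a pair, one component from each; accept when both components accept. After merging equivalent states the machine shrinks.
        a   b  
>  S0   S1  S2 
   S1   S3  S2 
   S2   S2  S2 
   S3   S2  S4 
   S4   S5  S2 
 * S5   S6  S6 
   S6   S7  S7 
   S7   S8  S8 
   S8   S5  S5 
(> = start, * = accepting)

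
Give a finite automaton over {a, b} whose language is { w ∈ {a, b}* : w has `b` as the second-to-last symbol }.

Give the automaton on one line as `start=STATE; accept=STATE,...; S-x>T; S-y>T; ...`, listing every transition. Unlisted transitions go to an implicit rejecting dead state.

A DFA must remember the last 2 symbols (since which symbol is second-to-last isn't known until the input ends). Use one state per possible window of the last ≤2 symbols; accept from those whose window starts with `b`.
A 7-state machine:
        a   b  
>  S0   S1  S2 
   S1   S3  S4 
   S2   S5  S6 
   S3   S3  S4 
   S4   S5  S6 
 * S5   S3  S4 
 * S6   S5  S6 
(> = start, * = accepting)

start=S0; accept=S5,S6; S0-a>S1; S0-b>S2; S1-a>S3; S1-b>S4; S2-a>S5; S2-b>S6; S3-a>S3; S3-b>S4; S4-a>S5; S4-b>S6; S5-a>S3; S5-b>S4; S6-a>S5; S6-b>S6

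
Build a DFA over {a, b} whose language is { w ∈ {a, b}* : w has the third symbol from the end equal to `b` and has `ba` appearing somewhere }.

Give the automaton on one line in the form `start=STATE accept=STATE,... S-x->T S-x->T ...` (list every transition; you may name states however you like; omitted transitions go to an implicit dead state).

Run two small machines in parallel and take their product. One (15 states) tracks the last 3 symbols read; the other (3 states) tracks whether and how much of `ba` has been seen. Each combined state is a pair, one component from each; accept when both components accept. Minimizing collapses redundant product states.
          a    b  
>  q0     q0   q1 
   q1     q2   q3 
   q2     q4   q5 
   q3     q6   q3 
 * q4     q7   q8 
 * q5     q2   q9 
 * q6     q4   q5 
   q7     q7   q8 
   q8     q2   q9 
   q9     q6  q10 
 * q10    q6  q10 
(> = start, * = accepting)

start=q0 accept=q4,q5,q6,q10 q0-a->q0 q0-b->q1 q1-a->q2 q1-b->q3 q2-a->q4 q2-b->q5 q3-a->q6 q3-b->q3 q4-a->q7 q4-b->q8 q5-a->q2 q5-b->q9 q6-a->q4 q6-b->q5 q7-a->q7 q7-b->q8 q8-a->q2 q8-b->q9 q9-a->q6 q9-b->q10 q10-a->q6 q10-b->q10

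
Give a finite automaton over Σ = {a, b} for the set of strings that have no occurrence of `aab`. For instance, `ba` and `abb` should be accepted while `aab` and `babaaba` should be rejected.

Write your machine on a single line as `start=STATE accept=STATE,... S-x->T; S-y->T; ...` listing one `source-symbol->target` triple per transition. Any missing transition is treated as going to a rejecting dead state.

This is the complement of 'contains `aab`'. Use the same substring-matching states — S0 through S3 holding how much of `aab` has just been matched — but flip the accepting set: everything except the trap S3 accepts.
A 4-state machine:
        a   b  
>* S0   S1  S0 
 * S1   S2  S0 
 * S2   S2  S3 
   S3   S3  S3 
(> = start, * = accepting)

start=S0; accept=S0,S1,S2; S0-a->S1; S0-b->S0; S1-a->S2; S1-b->S0; S2-a->S2; S2-b->S3; S3-a->S3; S3-b->S3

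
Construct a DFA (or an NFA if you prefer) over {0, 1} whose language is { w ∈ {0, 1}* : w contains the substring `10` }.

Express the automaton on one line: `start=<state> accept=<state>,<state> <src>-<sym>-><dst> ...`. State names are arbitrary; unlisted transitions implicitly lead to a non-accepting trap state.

Track how much of `10` has been matched so far: state A is no progress, C is the absorbing accept state reached once `10` has occurred. Intermediate states record partial matches; on a mismatch, fall back to the longest reusable overlap.
       0  1 
>  A   A  B 
   B   C  B 
 * C   C  C 
(> = start, * = accepting)

start=A accept=C A-0->A A-1->B B-0->C B-1->B C-0->C C-1->C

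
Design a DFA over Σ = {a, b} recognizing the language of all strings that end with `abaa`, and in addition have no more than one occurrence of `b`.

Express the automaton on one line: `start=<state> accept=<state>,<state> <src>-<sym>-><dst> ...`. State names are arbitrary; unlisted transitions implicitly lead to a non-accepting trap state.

start=S0 accept=S5 S0-a->S1 S0-b->S2 S1-a->S1 S1-b->S3 S2-a->S2 S2-b->S2 S3-a->S4 S3-b->S2 S4-a->S5 S4-b->S2 S5-a->S2 S5-b->S2

Build one automaton per condition and run them in lockstep. One (5 states) tracks how much of the suffix `abaa` has currently been matched; the other (3 states) tracks the count of `b`s, saturating at 2. Each combined state is a pair, one component from each; accept when both components accept. After merging equivalent states the machine shrinks.
6 states suffice.
        a   b  
>  S0   S1  S2 
   S1   S1  S3 
   S2   S2  S2 
   S3   S4  S2 
   S4   S5  S2 
 * S5   S2  S2 
(> = start, * = accepting)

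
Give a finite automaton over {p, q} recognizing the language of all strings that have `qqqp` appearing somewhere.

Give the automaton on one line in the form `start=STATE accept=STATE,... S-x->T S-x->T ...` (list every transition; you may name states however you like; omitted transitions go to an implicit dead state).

States s0..s3 record the length of the longest prefix of `qqqp` that matches the current input suffix. Reaching s4 means `qqqp` has been seen, and we stay there forever. Accept from s4.
With 5 states:
        p   q  
>  s0   s0  s1 
   s1   s0  s2 
   s2   s0  s3 
   s3   s4  s3 
 * s4   s4  s4 
(> = start, * = accepting)

start=s0 accept=s4 s0-p->s0 s0-q->s1 s1-p->s0 s1-q->s2 s2-p->s0 s2-q->s3 s3-p->s4 s3-q->s3 s4-p->s4 s4-q->s4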